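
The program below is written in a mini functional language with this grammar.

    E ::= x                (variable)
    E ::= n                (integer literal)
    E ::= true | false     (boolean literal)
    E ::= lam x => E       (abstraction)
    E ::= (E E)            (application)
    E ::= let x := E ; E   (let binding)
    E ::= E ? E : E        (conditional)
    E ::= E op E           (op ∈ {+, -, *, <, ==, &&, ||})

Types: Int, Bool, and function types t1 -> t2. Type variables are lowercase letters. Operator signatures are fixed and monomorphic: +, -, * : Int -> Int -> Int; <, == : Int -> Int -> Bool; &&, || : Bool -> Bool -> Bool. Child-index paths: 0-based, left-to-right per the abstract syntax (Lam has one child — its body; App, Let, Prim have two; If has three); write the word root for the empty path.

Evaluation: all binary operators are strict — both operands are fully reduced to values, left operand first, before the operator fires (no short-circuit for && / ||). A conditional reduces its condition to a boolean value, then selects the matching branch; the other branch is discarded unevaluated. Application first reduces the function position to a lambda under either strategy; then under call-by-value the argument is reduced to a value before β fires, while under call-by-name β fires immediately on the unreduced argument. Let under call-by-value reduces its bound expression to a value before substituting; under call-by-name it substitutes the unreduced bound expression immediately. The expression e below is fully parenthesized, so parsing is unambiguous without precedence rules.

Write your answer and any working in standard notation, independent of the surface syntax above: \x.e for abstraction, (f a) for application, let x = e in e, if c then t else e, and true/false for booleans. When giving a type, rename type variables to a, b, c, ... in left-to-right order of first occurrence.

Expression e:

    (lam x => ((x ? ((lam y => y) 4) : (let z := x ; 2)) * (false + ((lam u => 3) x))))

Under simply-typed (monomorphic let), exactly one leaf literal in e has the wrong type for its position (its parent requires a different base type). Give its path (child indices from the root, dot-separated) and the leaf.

Trace:
x : a
  unify a ~ Bool
y : b
\y._ : b -> b
  unify b -> b ~ Int -> c
  unify b ~ Int
  unify Int ~ c
_ _ : Int
x : Bool
let z : Bool
  unify Int ~ Int
  unify Int ~ Int
  unify Bool ~ Int
  FAIL: mismatch Bool ~ Int

Answer: 0.1.0 : false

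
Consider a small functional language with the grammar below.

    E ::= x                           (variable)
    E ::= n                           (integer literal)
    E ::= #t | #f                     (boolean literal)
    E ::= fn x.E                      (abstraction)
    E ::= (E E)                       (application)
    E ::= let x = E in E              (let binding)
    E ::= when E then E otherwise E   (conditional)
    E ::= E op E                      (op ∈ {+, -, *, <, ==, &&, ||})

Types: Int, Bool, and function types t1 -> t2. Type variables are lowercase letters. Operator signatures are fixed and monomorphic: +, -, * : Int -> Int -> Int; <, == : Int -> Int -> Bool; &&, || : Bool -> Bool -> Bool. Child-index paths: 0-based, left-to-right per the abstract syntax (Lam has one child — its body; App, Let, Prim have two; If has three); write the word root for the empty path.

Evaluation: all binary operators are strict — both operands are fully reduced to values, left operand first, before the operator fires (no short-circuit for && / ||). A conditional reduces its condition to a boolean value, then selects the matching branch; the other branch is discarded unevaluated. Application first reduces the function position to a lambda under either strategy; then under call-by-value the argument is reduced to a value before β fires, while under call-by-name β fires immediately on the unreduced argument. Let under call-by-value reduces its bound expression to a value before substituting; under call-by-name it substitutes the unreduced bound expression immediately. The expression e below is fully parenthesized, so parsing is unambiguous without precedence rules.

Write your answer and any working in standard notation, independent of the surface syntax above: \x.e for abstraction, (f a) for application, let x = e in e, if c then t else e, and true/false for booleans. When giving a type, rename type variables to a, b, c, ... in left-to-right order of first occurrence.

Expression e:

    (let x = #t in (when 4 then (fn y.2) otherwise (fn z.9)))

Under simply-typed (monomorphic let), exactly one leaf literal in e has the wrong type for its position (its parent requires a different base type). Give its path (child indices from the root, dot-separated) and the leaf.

Trace:
let x : Bool
  unify Int ~ Bool
  FAIL: mismatch Int ~ Bool

Answer: 1.0 : 4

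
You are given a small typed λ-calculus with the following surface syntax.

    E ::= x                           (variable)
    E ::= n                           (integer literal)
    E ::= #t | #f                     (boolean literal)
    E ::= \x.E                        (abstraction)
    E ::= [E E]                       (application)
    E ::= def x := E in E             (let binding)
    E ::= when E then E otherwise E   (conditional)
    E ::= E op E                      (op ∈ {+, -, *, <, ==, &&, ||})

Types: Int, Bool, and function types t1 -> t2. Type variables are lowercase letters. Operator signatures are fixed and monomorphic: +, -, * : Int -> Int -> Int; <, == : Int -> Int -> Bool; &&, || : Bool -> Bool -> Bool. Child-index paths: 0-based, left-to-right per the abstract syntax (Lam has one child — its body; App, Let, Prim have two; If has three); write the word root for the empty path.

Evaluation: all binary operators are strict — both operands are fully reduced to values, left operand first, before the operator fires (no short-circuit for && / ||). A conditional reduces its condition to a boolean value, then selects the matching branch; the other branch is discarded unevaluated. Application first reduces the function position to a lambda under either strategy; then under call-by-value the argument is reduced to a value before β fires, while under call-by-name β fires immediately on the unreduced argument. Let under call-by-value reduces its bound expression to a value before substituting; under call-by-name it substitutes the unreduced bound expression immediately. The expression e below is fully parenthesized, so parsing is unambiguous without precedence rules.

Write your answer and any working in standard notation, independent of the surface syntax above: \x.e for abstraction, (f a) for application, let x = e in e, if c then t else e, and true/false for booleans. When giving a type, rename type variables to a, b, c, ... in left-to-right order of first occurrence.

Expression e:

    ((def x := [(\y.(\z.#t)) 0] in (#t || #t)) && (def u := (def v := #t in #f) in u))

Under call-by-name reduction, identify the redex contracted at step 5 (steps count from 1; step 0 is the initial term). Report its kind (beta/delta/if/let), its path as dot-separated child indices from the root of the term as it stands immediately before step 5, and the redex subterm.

Answer: delta at root : (true && false)

Trace:
step 0: ((let x = ((\y.(\z.true)) 0) in (true || true)) && (let u = (let v = true in false) in u))
step 1: [let@0] ((true || true) && (let u = (let v = true in false) in u))
step 2: [delta@0] (true && (let u = (let v = true in false) in u))
step 3: [let@1] (true && (let v = true in false))
step 4: [let@1] (true && false)
step 5: [delta@root] false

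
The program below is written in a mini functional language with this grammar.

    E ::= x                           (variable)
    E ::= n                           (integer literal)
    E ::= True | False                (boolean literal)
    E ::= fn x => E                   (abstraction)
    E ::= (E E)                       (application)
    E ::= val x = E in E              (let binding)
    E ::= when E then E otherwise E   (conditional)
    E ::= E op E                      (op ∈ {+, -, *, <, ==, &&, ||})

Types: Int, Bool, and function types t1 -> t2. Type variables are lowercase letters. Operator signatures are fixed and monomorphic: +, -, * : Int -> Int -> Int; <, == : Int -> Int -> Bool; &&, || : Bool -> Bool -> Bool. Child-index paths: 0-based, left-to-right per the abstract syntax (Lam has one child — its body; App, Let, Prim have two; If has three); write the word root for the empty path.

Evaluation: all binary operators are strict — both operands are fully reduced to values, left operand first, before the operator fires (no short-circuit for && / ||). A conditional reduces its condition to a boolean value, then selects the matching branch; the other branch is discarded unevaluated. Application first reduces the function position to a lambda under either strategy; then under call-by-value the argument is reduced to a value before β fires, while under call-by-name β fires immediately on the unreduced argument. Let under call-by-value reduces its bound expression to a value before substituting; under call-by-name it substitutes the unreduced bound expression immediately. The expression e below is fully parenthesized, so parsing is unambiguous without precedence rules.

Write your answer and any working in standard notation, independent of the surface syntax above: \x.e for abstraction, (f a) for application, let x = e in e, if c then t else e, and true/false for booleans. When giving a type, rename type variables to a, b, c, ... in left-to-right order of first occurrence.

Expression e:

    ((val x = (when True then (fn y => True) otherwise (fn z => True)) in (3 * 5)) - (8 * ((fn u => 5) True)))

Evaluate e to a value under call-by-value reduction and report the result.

Answer: -25

Trace:
step 0: ((let x = (if true then (\y.true) else (\z.true)) in (3 * 5)) - (8 * ((\u.5) true)))
step 1: [if@0.0] ((let x = (\y.true) in (3 * 5)) - (8 * ((\u.5) true)))
step 2: [let@0] ((3 * 5) - (8 * ((\u.5) true)))
step 3: [delta@0] (15 - (8 * ((\u.5) true)))
step 4: [beta@1.1] (15 - (8 * 5))
step 5: [delta@1] (15 - 40)
step 6: [delta@root] -25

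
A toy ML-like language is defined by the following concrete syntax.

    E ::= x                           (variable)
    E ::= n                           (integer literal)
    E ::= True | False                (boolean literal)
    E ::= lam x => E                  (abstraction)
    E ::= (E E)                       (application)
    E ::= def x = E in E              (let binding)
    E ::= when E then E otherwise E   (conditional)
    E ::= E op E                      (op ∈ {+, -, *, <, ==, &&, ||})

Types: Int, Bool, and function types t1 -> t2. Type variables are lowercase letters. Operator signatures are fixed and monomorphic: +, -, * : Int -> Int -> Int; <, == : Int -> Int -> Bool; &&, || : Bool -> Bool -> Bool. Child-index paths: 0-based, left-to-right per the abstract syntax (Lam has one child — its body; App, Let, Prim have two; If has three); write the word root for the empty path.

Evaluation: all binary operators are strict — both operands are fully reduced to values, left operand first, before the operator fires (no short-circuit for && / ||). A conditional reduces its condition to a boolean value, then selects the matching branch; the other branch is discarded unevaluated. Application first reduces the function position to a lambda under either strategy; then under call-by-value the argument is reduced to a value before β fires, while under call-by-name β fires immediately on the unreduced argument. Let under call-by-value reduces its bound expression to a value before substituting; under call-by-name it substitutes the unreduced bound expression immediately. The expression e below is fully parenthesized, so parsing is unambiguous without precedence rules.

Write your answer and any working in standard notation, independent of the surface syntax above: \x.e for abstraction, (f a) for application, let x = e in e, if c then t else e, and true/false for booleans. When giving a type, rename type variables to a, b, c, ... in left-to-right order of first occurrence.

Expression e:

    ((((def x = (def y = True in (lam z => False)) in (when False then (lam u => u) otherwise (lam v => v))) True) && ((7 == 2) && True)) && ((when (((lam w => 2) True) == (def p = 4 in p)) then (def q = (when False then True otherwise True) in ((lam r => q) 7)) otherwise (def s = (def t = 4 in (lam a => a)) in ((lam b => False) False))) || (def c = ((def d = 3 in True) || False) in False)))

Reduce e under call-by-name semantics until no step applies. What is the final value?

Working:
step 0: ((((let x = (let y = true in (\z.false)) in (if false then (\u.u) else (\v.v))) true) && ((7 == 2) && true)) && ((if (((\w.2) true) == (let p = 4 in p)) then (let q = (if false then true else true) in ((\r.q) 7)) else (let s = (let t = 4 in (\a.a)) in ((\b.false) false))) || (let c = ((let d = 3 in true) || false) in false)))
step 1: [let@0.0.0] ((((if false then (\u.u) else (\v.v)) true) && ((7 == 2) && true)) && ((if (((\w.2) true) == (let p = 4 in p)) then (let q = (if false then true else true) in ((\r.q) 7)) else (let s = (let t = 4 in (\a.a)) in ((\b.false) false))) || (let c = ((let d = 3 in true) || false) in false)))
step 2: [if@0.0.0] ((((\v.v) true) && ((7 == 2) && true)) && ((if (((\w.2) true) == (let p = 4 in p)) then (let q = (if false then true else true) in ((\r.q) 7)) else (let s = (let t = 4 in (\a.a)) in ((\b.false) false))) || (let c = ((let d = 3 in true) || false) in false)))
step 3: [beta@0.0] ((true && ((7 == 2) && true)) && ((if (((\w.2) true) == (let p = 4 in p)) then (let q = (if false then true else true) in ((\r.q) 7)) else (let s = (let t = 4 in (\a.a)) in ((\b.false) false))) || (let c = ((let d = 3 in true) || false) in false)))
step 4: [delta@0.1.0] ((true && (false && true)) && ((if (((\w.2) true) == (let p = 4 in p)) then (let q = (if false then true else true) in ((\r.q) 7)) else (let s = (let t = 4 in (\a.a)) in ((\b.false) false))) || (let c = ((let d = 3 in true) || false) in false)))
step 5: [delta@0.1] ((true && false) && ((if (((\w.2) true) == (let p = 4 in p)) then (let q = (if false then true else true) in ((\r.q) 7)) else (let s = (let t = 4 in (\a.a)) in ((\b.false) false))) || (let c = ((let d = 3 in true) || false) in false)))
step 6: [delta@0] (false && ((if (((\w.2) true) == (let p = 4 in p)) then (let q = (if false then true else true) in ((\r.q) 7)) else (let s = (let t = 4 in (\a.a)) in ((\b.false) false))) || (let c = ((let d = 3 in true) || false) in false)))
step 7: [beta@1.0.0.0] (false && ((if (2 == (let p = 4 in p)) then (let q = (if false then true else true) in ((\r.q) 7)) else (let s = (let t = 4 in (\a.a)) in ((\b.false) false))) || (let c = ((let d = 3 in true) || false) in false)))
step 8: [let@1.0.0.1] (false && ((if (2 == 4) then (let q = (if false then true else true) in ((\r.q) 7)) else (let s = (let t = 4 in (\a.a)) in ((\b.false) false))) || (let c = ((let d = 3 in true) || false) in false)))
step 9: [delta@1.0.0] (false && ((if false then (let q = (if false then true else true) in ((\r.q) 7)) else (let s = (let t = 4 in (\a.a)) in ((\b.false) false))) || (let c = ((let d = 3 in true) || false) in false)))
step 10: [if@1.0] (false && ((let s = (let t = 4 in (\a.a)) in ((\b.false) false)) || (let c = ((let d = 3 in true) || false) in false)))
step 11: [let@1.0] (false && (((\b.false) false) || (let c = ((let d = 3 in true) || false) in false)))
step 12: [beta@1.0] (false && (false || (let c = ((let d = 3 in true) || false) in false)))
step 13: [let@1.1] (false && (false || false))
step 14: [delta@1] (false && false)
step 15: [delta@root] false

Answer: false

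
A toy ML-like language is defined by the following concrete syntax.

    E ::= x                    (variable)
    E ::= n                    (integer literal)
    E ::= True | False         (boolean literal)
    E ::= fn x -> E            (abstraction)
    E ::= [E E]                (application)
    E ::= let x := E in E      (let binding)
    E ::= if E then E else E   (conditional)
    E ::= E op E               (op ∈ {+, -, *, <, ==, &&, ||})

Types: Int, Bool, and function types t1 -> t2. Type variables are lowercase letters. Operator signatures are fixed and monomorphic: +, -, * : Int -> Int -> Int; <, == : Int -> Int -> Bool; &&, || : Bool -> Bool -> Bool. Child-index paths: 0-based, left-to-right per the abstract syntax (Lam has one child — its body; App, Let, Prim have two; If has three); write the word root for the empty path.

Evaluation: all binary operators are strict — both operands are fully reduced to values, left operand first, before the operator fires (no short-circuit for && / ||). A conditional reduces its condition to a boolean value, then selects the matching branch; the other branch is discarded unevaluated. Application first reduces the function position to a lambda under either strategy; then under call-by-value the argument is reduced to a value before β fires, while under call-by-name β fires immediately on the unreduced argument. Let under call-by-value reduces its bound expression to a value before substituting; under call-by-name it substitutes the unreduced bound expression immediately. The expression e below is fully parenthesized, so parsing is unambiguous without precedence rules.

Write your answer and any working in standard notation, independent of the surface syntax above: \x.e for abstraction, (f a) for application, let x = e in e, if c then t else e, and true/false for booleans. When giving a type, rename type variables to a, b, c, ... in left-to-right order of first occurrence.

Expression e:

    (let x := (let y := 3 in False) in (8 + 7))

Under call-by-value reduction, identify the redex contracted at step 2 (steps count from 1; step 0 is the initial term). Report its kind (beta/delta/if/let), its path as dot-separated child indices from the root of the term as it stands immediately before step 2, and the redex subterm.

Trace:
step 0: (let x = (let y = 3 in false) in (8 + 7))
step 1: [let@0] (let x = false in (8 + 7))
step 2: [let@root] (8 + 7)

Answer: let at root : (let x = false in (8 + 7))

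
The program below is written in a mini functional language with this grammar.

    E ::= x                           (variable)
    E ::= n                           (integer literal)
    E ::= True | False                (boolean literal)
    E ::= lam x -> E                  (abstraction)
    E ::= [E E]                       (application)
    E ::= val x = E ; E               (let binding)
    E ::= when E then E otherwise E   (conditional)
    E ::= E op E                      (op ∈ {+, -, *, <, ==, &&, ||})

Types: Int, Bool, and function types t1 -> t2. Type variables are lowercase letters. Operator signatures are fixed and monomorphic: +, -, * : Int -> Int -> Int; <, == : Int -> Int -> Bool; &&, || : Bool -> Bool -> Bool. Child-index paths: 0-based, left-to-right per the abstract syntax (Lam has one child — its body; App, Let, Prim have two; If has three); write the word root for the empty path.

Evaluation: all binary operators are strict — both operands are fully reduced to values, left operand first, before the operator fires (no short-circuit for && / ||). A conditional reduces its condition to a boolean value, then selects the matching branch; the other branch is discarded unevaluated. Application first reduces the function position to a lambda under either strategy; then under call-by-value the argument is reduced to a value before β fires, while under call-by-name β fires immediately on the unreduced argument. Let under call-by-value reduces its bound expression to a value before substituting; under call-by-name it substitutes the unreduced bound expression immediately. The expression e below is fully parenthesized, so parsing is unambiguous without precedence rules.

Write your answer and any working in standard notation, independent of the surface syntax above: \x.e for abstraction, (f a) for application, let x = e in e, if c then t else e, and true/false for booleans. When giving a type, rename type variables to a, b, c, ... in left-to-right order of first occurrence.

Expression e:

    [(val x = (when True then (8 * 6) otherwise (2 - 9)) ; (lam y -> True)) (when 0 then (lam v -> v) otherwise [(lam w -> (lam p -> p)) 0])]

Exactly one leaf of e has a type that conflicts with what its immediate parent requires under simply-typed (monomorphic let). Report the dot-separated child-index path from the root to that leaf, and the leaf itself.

Answer: 1.0 : 0

Working:
  unify Bool ~ Bool
  unify Int ~ Int
  unify Int ~ Int
  unify Int ~ Int
  unify Int ~ Int
  unify Int ~ Int
let x : Int
\y._ : a -> Bool
  unify Int ~ Bool
  FAIL: mismatch Int ~ Bool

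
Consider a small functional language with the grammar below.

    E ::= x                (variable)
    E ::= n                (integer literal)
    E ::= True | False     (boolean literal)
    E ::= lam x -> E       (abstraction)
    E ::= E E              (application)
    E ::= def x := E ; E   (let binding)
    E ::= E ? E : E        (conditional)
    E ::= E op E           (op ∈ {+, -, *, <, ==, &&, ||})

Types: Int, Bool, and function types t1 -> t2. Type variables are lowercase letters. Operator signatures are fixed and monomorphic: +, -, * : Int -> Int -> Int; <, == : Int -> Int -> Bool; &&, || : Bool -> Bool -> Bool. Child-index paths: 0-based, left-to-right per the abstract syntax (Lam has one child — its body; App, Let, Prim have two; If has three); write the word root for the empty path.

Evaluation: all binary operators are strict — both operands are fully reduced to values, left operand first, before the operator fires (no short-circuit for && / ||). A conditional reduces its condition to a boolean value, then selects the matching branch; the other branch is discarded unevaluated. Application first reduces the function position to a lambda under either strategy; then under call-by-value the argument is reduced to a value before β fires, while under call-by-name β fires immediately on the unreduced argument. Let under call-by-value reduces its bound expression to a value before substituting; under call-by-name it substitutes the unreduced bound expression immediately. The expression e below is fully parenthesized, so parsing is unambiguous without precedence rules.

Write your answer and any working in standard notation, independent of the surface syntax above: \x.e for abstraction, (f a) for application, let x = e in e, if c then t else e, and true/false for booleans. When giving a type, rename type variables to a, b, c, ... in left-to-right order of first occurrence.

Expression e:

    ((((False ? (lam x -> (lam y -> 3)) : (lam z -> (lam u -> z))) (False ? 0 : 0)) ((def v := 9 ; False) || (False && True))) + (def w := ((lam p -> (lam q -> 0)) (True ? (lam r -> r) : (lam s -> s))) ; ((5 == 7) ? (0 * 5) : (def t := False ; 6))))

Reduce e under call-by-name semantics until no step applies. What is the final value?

Answer: 6

Working:
step 0: ((((if false then (\x.(\y.3)) else (\z.(\u.z))) (if false then 0 else 0)) ((let v = 9 in false) || (false && true))) + (let w = ((\p.(\q.0)) (if true then (\r.r) else (\s.s))) in (if (5 == 7) then (0 * 5) else (let t = false in 6))))
step 1: [if@0.0.0] ((((\z.(\u.z)) (if false then 0 else 0)) ((let v = 9 in false) || (false && true))) + (let w = ((\p.(\q.0)) (if true then (\r.r) else (\s.s))) in (if (5 == 7) then (0 * 5) else (let t = false in 6))))
step 2: [beta@0.0] (((\u.(if false then 0 else 0)) ((let v = 9 in false) || (false && true))) + (let w = ((\p.(\q.0)) (if true then (\r.r) else (\s.s))) in (if (5 == 7) then (0 * 5) else (let t = false in 6))))
step 3: [beta@0] ((if false then 0 else 0) + (let w = ((\p.(\q.0)) (if true then (\r.r) else (\s.s))) in (if (5 == 7) then (0 * 5) else (let t = false in 6))))
step 4: [if@0] (0 + (let w = ((\p.(\q.0)) (if true then (\r.r) else (\s.s))) in (if (5 == 7) then (0 * 5) else (let t = false in 6))))
step 5: [let@1] (0 + (if (5 == 7) then (0 * 5) else (let t = false in 6)))
step 6: [delta@1.0] (0 + (if false then (0 * 5) else (let t = false in 6)))
step 7: [if@1] (0 + (let t = false in 6))
step 8: [let@1] (0 + 6)
step 9: [delta@root] 6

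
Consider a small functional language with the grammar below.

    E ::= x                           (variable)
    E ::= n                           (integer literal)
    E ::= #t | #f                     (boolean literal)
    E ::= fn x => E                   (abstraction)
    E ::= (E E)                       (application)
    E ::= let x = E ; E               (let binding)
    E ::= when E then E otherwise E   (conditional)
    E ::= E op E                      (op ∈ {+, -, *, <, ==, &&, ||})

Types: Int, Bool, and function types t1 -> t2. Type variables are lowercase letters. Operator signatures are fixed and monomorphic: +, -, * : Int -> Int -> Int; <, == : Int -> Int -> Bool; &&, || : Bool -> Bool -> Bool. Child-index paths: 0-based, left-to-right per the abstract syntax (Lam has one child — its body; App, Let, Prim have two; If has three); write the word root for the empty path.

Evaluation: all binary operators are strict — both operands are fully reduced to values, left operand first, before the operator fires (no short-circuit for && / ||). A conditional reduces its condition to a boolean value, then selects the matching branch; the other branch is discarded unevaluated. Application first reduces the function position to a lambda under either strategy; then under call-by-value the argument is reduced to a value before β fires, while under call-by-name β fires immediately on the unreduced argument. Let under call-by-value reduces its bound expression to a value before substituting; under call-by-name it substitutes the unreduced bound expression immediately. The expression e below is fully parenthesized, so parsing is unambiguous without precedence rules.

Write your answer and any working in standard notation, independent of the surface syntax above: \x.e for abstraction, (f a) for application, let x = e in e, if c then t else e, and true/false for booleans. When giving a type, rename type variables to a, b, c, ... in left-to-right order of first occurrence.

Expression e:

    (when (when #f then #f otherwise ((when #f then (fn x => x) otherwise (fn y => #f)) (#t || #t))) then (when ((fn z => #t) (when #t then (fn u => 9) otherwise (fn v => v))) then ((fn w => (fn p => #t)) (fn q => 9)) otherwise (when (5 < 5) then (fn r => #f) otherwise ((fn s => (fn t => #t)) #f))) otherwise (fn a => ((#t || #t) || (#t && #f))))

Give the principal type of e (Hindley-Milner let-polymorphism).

Answer: a -> Bool

Derivation:
  unify Bool ~ Bool
  unify Bool ~ Bool
x : a
\x._ : a -> a
\y._ : b -> Bool
  unify a -> a ~ b -> Bool
  unify a ~ b
  unify b ~ Bool
  unify Bool ~ Bool
  unify Bool ~ Bool
  unify Bool -> Bool ~ Bool -> c
  unify Bool ~ Bool
  unify Bool ~ c
_ _ : Bool
  unify Bool ~ Bool
  unify Bool ~ Bool
\z._ : d -> Bool
  unify Bool ~ Bool
\u._ : e -> Int
v : f
\v._ : f -> f
  unify e -> Int ~ f -> f
  unify e ~ f
  unify Int ~ f
  unify d -> Bool ~ (Int -> Int) -> g
  unify d ~ Int -> Int
  unify Bool ~ g
_ _ : Bool
  unify Bool ~ Bool
\p._ : i -> Bool
\w._ : h -> i -> Bool
\q._ : j -> Int
  unify h -> i -> Bool ~ (j -> Int) -> k
  unify h ~ j -> Int
  unify i -> Bool ~ k
_ _ : i -> Bool
  unify Int ~ Int
  unify Int ~ Int
  unify Bool ~ Bool
\r._ : l -> Bool
\t._ : n -> Bool
\s._ : m -> n -> Bool
  unify m -> n -> Bool ~ Bool -> o
  unify m ~ Bool
  unify n -> Bool ~ o
_ _ : n -> Bool
  unify l -> Bool ~ n -> Bool
  unify l ~ n
  unify Bool ~ Bool
  unify i -> Bool ~ n -> Bool
  unify i ~ n
  unify Bool ~ Bool
  unify Bool ~ Bool
  unify Bool ~ Bool
  unify Bool ~ Bool
  unify Bool ~ Bool
  unify Bool ~ Bool
  unify Bool ~ Bool
\a._ : p -> Bool
  unify n -> Bool ~ p -> Bool
  unify n ~ p
  unify Bool ~ Bool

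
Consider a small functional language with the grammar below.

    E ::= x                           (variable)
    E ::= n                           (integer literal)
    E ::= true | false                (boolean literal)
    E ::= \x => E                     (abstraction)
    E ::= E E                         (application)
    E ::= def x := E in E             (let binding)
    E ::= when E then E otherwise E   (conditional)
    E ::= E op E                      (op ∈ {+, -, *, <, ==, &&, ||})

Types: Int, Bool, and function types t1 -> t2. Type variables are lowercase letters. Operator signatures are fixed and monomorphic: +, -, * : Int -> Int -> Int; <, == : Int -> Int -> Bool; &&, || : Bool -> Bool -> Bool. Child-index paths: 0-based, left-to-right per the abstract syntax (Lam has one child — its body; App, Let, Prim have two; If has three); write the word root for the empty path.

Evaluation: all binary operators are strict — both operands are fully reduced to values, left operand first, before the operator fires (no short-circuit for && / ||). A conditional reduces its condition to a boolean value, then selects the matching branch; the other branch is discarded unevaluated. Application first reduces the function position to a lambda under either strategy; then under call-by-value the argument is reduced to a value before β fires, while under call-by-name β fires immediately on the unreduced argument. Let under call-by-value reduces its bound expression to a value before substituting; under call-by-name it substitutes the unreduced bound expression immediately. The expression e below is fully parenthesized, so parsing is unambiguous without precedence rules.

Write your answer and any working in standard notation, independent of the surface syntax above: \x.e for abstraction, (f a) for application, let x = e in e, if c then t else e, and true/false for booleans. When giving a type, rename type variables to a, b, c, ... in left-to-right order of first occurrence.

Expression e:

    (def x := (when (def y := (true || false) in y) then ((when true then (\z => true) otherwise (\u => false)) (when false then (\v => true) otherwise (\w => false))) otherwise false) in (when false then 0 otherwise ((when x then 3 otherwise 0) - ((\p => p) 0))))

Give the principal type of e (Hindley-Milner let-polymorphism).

Derivation:
  unify Bool ~ Bool
  unify Bool ~ Bool
let y : Bool
y : Bool
  unify Bool ~ Bool
  unify Bool ~ Bool
\z._ : a -> Bool
\u._ : b -> Bool
  unify a -> Bool ~ b -> Bool
  unify a ~ b
  unify Bool ~ Bool
  unify Bool ~ Bool
\v._ : c -> Bool
\w._ : d -> Bool
  unify c -> Bool ~ d -> Bool
  unify c ~ d
  unify Bool ~ Bool
  unify b -> Bool ~ (d -> Bool) -> e
  unify b ~ d -> Bool
  unify Bool ~ e
_ _ : Bool
  unify Bool ~ Bool
let x : Bool
  unify Bool ~ Bool
x : Bool
  unify Bool ~ Bool
  unify Int ~ Int
  unify Int ~ Int
p : f
\p._ : f -> f
  unify f -> f ~ Int -> g
  unify f ~ Int
  unify Int ~ g
_ _ : Int
  unify Int ~ Int
  unify Int ~ Int

Answer: Int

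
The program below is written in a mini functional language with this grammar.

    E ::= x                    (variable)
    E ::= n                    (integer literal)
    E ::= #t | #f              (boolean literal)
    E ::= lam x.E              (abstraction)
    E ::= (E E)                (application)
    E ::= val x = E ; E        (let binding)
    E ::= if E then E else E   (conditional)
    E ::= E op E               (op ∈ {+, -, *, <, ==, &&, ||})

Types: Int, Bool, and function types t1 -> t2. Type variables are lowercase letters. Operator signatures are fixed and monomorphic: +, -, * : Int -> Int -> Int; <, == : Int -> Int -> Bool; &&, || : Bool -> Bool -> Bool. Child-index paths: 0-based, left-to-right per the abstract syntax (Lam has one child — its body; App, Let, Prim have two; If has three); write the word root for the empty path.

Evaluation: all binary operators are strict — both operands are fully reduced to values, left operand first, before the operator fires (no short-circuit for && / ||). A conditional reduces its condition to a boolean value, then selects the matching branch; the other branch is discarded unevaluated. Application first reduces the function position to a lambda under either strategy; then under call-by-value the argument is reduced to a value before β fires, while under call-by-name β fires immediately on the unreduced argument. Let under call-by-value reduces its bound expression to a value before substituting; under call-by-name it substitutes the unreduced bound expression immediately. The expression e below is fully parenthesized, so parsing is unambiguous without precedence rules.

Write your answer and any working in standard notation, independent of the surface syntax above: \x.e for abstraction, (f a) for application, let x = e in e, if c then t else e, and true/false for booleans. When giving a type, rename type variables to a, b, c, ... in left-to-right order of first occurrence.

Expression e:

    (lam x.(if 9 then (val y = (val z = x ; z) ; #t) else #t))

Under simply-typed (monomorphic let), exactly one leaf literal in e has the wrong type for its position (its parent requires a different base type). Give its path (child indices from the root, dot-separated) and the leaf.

Answer: 0.0 : 9

Derivation:
  unify Int ~ Bool
  FAIL: mismatch Int ~ Bool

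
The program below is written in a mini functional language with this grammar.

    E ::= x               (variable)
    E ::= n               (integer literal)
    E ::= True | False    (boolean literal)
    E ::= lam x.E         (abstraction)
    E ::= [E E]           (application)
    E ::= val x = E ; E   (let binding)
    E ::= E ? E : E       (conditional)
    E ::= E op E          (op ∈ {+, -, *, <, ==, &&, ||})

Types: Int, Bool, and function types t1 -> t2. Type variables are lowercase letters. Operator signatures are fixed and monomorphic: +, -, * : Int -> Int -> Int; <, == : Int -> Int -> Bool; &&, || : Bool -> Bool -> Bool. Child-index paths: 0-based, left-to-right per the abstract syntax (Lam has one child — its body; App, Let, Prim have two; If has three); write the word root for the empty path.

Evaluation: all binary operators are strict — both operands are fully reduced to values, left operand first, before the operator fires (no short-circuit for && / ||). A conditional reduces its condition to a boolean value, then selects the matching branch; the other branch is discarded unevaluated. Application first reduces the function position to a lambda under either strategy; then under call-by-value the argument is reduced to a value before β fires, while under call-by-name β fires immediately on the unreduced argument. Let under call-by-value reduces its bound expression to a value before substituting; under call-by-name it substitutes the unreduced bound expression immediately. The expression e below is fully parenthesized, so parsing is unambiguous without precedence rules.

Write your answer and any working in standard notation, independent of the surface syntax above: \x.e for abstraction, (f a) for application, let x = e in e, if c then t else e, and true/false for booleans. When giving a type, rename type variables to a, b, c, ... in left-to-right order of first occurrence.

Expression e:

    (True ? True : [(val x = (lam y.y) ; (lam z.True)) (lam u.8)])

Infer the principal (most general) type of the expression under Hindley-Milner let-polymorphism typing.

Answer: Bool

Working:
  unify Bool ~ Bool
y : a
\y._ : a -> a
let x : forall. a -> a
\z._ : b -> Bool
\u._ : c -> Int
  unify b -> Bool ~ (c -> Int) -> d
  unify b ~ c -> Int
  unify Bool ~ d
_ _ : Bool
  unify Bool ~ Bool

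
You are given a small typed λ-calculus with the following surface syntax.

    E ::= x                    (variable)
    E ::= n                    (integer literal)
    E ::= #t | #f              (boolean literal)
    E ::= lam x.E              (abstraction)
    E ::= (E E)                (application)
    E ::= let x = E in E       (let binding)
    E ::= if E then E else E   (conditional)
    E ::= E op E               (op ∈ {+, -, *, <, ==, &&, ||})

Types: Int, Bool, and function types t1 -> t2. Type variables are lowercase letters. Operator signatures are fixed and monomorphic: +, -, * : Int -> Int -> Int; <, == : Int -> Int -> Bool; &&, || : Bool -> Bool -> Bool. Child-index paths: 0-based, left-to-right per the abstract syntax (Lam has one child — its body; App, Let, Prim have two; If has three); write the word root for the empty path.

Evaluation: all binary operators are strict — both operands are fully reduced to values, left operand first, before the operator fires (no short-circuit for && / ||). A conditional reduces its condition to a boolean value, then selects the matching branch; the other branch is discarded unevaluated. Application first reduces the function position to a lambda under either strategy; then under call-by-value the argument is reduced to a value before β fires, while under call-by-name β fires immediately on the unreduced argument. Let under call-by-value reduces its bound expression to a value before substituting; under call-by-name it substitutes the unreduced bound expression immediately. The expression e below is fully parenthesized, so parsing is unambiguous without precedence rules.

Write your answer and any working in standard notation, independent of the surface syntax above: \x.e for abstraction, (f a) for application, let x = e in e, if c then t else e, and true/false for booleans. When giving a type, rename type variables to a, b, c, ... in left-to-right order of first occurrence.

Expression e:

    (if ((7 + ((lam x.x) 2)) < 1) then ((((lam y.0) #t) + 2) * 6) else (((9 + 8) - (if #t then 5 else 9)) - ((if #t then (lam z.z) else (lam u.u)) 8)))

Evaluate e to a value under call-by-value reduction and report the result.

Answer: 4

Derivation:
step 0: (if ((7 + ((\x.x) 2)) < 1) then ((((\y.0) true) + 2) * 6) else (((9 + 8) - (if true then 5 else 9)) - ((if true then (\z.z) else (\u.u)) 8)))
step 1: [beta@0.0.1] (if ((7 + 2) < 1) then ((((\y.0) true) + 2) * 6) else (((9 + 8) - (if true then 5 else 9)) - ((if true then (\z.z) else (\u.u)) 8)))
step 2: [delta@0.0] (if (9 < 1) then ((((\y.0) true) + 2) * 6) else (((9 + 8) - (if true then 5 else 9)) - ((if true then (\z.z) else (\u.u)) 8)))
step 3: [delta@0] (if false then ((((\y.0) true) + 2) * 6) else (((9 + 8) - (if true then 5 else 9)) - ((if true then (\z.z) else (\u.u)) 8)))
step 4: [if@root] (((9 + 8) - (if true then 5 else 9)) - ((if true then (\z.z) else (\u.u)) 8))
step 5: [delta@0.0] ((17 - (if true then 5 else 9)) - ((if true then (\z.z) else (\u.u)) 8))
step 6: [if@0.1] ((17 - 5) - ((if true then (\z.z) else (\u.u)) 8))
step 7: [delta@0] (12 - ((if true then (\z.z) else (\u.u)) 8))
step 8: [if@1.0] (12 - ((\z.z) 8))
step 9: [beta@1] (12 - 8)
step 10: [delta@root] 4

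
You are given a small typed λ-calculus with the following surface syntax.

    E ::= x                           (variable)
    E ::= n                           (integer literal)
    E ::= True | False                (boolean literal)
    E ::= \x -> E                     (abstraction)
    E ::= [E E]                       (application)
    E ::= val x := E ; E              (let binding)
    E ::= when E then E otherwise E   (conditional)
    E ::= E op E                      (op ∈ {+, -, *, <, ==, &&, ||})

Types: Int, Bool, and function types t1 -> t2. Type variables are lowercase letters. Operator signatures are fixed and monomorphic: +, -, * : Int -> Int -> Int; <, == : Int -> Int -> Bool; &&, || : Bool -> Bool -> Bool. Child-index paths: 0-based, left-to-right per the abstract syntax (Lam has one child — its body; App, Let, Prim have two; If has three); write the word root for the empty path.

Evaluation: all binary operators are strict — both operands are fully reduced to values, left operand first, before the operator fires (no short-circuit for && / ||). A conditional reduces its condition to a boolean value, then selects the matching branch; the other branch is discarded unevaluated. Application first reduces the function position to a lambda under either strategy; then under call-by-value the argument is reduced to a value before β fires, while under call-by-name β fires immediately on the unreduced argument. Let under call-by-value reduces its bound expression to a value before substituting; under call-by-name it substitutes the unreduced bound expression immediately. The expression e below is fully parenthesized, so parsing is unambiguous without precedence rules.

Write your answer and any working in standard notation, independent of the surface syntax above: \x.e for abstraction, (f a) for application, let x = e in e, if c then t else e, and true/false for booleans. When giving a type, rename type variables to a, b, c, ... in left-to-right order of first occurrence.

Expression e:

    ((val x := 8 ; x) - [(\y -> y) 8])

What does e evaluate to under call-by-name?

Answer: 0

Trace:
step 0: ((let x = 8 in x) - ((\y.y) 8))
step 1: [let@0] (8 - ((\y.y) 8))
step 2: [beta@1] (8 - 8)
step 3: [delta@root] 0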